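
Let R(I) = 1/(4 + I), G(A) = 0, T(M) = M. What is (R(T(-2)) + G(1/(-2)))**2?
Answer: 1/4 ≈ 0.25000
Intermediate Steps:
(R(T(-2)) + G(1/(-2)))**2 = (1/(4 - 2) + 0)**2 = (1/2 + 0)**2 = (1/2)**2 = 1/4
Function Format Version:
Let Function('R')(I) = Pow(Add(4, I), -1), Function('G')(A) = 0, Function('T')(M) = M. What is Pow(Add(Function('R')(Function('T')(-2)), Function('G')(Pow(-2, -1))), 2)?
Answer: Rational(1, 4) ≈ 0.25000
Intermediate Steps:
Pow(Add(Function('R')(Function('T')(-2)), Function('G')(Pow(-2, -1))), 2) = Pow(Add(Pow(Add(4, -2), -1), 0), 2) = Pow(Add(Pow(2, -1), 0), 2) = Pow(Add(Rational(1, 2), 0), 2) = Pow(Rational(1, 2), 2) = Rational(1, 4)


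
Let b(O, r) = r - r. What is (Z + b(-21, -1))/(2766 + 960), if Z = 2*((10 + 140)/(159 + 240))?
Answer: 50/247779 ≈ 0.00020179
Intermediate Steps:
b(O, r) = 0
Z = 100/133 (Z = 2*(150/399) = 2*(150*(1/399)) = 2*(50/133) = 100/133 ≈ 0.75188)
(Z + b(-21, -1))/(2766 + 960) = (100/133 + 0)/(2766 + 960) = (100/133)/3726 = (100/133)*(1/3726) = 50/247779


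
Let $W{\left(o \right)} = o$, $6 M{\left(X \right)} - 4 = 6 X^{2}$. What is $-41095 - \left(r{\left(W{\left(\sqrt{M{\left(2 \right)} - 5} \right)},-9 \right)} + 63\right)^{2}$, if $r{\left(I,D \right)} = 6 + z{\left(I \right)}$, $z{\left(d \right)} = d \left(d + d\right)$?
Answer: $- \frac{411880}{9} \approx -45764.0$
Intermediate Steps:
$z{\left(d \right)} = 2 d^{2}$ ($z{\left(d \right)} = d 2 d = 2 d^{2}$)
$M{\left(X \right)} = \frac{2}{3} + X^{2}$ ($M{\left(X \right)} = \frac{2}{3} + \frac{6 X^{2}}{6} = \frac{2}{3} + X^{2}$)
$r{\left(I,D \right)} = 6 + 2 I^{2}$
$-41095 - \left(r{\left(W{\left(\sqrt{M{\left(2 \right)} - 5} \right)},-9 \right)} + 63\right)^{2} = -41095 - \left(\left(6 + 2 \left(\sqrt{\left(\frac{2}{3} + 2^{2}\right) - 5}\right)^{2}\right) + 63\right)^{2} = -41095 - \left(\left(6 + 2 \left(\sqrt{\left(\frac{2}{3} + 4\right) - 5}\right)^{2}\right) + 63\right)^{2} = -41095 - \left(\left(6 + 2 \left(\sqrt{\frac{14}{3} - 5}\right)^{2}\right) + 63\right)^{2} = -41095 - \left(\left(6 + 2 \left(\sqrt{- \frac{1}{3}}\right)^{2}\right) + 63\right)^{2} = -41095 - \left(\left(6 + 2 \left(\frac{i \sqrt{3}}{3}\right)^{2}\right) + 63\right)^{2} = -41095 - \left(\left(6 + 2 \left(- \frac{1}{3}\right)\right) + 63\right)^{2} = -41095 - \left(\left(6 - \frac{2}{3}\right) + 63\right)^{2} = -41095 - \left(\frac{16}{3} + 63\right)^{2} = -41095 - \left(\frac{205}{3}\right)^{2} = -41095 - \frac{42025}{9} = - \frac{411880}{9}$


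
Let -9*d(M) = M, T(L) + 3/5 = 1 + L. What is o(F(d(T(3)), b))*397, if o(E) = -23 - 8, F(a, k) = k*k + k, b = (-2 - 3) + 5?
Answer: -12307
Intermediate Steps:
T(L) = ⅖ + L (T(L) = -⅗ + (1 + L) = ⅖ + L)
d(M) = -M/9
b = 0 (b = -5 + 5 = 0)
F(a, k) = k + k² (F(a, k) = k² + k = k + k²)
o(E) = -31
o(F(d(T(3)), b))*397 = -31*397 = -12307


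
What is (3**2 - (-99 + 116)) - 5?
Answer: -13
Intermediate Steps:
(3**2 - (-99 + 116)) - 5 = (9 - 1*17) - 5 = (9 - 17) - 5 = -8 - 5 = -13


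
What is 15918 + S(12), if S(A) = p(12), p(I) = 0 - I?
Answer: 15906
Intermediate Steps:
p(I) = -I
S(A) = -12 (S(A) = -1*12 = -12)
15918 + S(12) = 15918 - 12 = 15906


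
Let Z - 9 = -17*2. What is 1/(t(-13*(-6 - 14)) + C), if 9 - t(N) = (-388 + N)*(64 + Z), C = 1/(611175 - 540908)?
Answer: 70267/351405268 ≈ 0.00019996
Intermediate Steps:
Z = -25 (Z = 9 - 17*2 = 9 - 34 = -25)
C = 1/70267 ≈ 1.4231e-5
t(N) = 15141 - 39*N (t(N) = 9 - (-388 + N)*(64 - 25) = 9 - (-388 + N)*39 = 9 - (-15132 + 39*N) = 9 + (15132 - 39*N) = 15141 - 39*N)
1/(t(-13*(-6 - 14)) + C) = 1/((15141 - (-507)*(-6 - 14)) + 1/70267) = 1/((15141 - (-507)*(-20)) + 1/70267) = 1/((15141 - 39*260) + 1/70267) = 1/((15141 - 10140) + 1/70267) = 1/(5001 + 1/70267) = 1/(351405268/70267) = 70267/351405268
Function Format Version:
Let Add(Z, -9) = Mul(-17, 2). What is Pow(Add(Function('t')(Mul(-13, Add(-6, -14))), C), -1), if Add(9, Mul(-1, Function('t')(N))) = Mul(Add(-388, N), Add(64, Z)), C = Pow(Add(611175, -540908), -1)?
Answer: Rational(70267, 351405268) ≈ 0.00019996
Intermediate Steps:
Z = -25 (Z = Add(9, Mul(-17, 2)) = Add(9, -34) = -25)
C = Rational(1, 70267) (C = Pow(70267, -1) = Rational(1, 70267) ≈ 1.4231e-5)
Function('t')(N) = Add(15141, Mul(-39, N)) (Function('t')(N) = Add(9, Mul(-1, Mul(Add(-388, N), Add(64, -25)))) = Add(9, Mul(-1, Mul(Add(-388, N), 39))) = Add(9, Mul(-1, Add(-15132, Mul(39, N)))) = Add(9, Add(15132, Mul(-39, N))) = Add(15141, Mul(-39, N)))
Pow(Add(Function('t')(Mul(-13, Add(-6, -14))), C), -1) = Pow(Add(Add(15141, Mul(-39, Mul(-13, Add(-6, -14)))), Rational(1, 70267)), -1) = Pow(Add(Add(15141, Mul(-39, Mul(-13, -20))), Rational(1, 70267)), -1) = Pow(Add(Add(15141, Mul(-39, 260)), Rational(1, 70267)), -1) = Pow(Add(Add(15141, -10140), Rational(1, 70267)), -1) = Pow(Add(5001, Rational(1, 70267)), -1) = Pow(Rational(351405268, 70267), -1) = Rational(70267, 351405268)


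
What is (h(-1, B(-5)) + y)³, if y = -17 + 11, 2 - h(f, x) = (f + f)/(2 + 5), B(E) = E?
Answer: -17576/343 ≈ -51.242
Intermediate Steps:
h(f, x) = 2 - 2*f/7 (h(f, x) = 2 - (f + f)/(2 + 5) = 2 - 2*f/7)
y = -6
(h(-1, B(-5)) + y)³ = ((2 - 2/7*(-1)) - 6)³ = ((2 + 2/7) - 6)³ = (16/7 - 6)³ = (-26/7)³ = -17576/343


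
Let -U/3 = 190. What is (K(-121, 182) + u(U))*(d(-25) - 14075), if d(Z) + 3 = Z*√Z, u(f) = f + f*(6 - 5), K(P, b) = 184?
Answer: 13458568 + 119500*I ≈ 1.3459e+7 + 1.195e+5*I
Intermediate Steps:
U = -570 (U = -3*190 = -570)
u(f) = 2*f (u(f) = f + f*1 = f + f = 2*f)
d(Z) = -3 + Z^(3/2) (d(Z) = -3 + Z*√Z = -3 + Z^(3/2))
(K(-121, 182) + u(U))*(d(-25) - 14075) = (184 + 2*(-570))*((-3 + (-25)^(3/2)) - 14075) = (184 - 1140)*((-3 - 125*I) - 14075) = -956*(-14078 - 125*I) = 13458568 + 119500*I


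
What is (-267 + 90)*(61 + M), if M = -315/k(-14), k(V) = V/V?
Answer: 44958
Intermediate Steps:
k(V) = 1
M = -315 (M = -315/1 = -315*1 = -315)
(-267 + 90)*(61 + M) = (-267 + 90)*(61 - 315) = -177*(-254) = 44958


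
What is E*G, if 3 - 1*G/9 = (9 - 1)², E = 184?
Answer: -101016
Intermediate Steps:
G = -549 (G = 27 - 9*(9 - 1)² = 27 - 9*8² = 27 - 9*64 = 27 - 576 = -549)
E*G = 184*(-549) = -101016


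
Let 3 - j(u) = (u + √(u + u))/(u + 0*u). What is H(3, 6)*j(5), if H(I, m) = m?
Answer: 12 - 6*√10/5 ≈ 8.2053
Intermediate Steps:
j(u) = 3 - (u + √2*√u)/u (j(u) = 3 - (u + √(u + u))/(u + 0*u) = 3 - (u + √(2*u))/(u + 0) = 3 - (u + √2*√u)/u)
H(3, 6)*j(5) = 6*(2 - √2/√5) = 6*(2 - √2*√5/5) = 6*(2 - √10/5) = 12 - 6*√10/5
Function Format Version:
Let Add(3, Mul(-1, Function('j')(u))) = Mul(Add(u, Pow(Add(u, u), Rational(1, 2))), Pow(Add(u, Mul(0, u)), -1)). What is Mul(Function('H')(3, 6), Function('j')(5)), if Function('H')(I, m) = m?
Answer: Add(12, Mul(Rational(-6, 5), Pow(10, Rational(1, 2)))) ≈ 8.2053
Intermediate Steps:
Function('j')(u) = Add(3, Mul(-1, Pow(u, -1), Add(u, Mul(Pow(2, Rational(1, 2)), Pow(u, Rational(1, 2)))))) (Function('j')(u) = Add(3, Mul(-1, Mul(Add(u, Pow(Add(u, u), Rational(1, 2))), Pow(Add(u, Mul(0, u)), -1)))) = Add(3, Mul(-1, Mul(Add(u, Pow(Mul(2, u), Rational(1, 2))), Pow(Add(u, 0), -1)))) = Add(3, Mul(-1, Mul(Add(u, Mul(Pow(2, Rational(1, 2)), Pow(u, Rational(1, 2)))), Pow(u, -1)))) = Add(3, Mul(-1, Mul(Pow(u, -1), Add(u, Mul(Pow(2, Rational(1, 2)), Pow(u, Rational(1, 2))))))) = Add(3, Mul(-1, Pow(u, -1), Add(u, Mul(Pow(2, Rational(1, 2)), Pow(u, Rational(1, 2)))))))
Mul(Function('H')(3, 6), Function('j')(5)) = Mul(6, Add(2, Mul(-1, Pow(2, Rational(1, 2)), Pow(5, Rational(-1, 2))))) = Mul(6, Add(2, Mul(-1, Pow(2, Rational(1, 2)), Mul(Rational(1, 5), Pow(5, Rational(1, 2)))))) = Mul(6, Add(2, Mul(Rational(-1, 5), Pow(10, Rational(1, 2))))) = Add(12, Mul(Rational(-6, 5), Pow(10, Rational(1, 2))))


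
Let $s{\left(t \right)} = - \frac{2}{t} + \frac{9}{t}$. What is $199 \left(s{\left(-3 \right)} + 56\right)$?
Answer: $\frac{32039}{3} \approx 10680.0$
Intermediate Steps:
$s{\left(t \right)} = \frac{7}{t}$
$199 \left(s{\left(-3 \right)} + 56\right) = 199 \left(\frac{7}{-3} + 56\right) = 199 \left(7 \left(- \frac{1}{3}\right) + 56\right) = 199 \left(- \frac{7}{3} + 56\right) = 199 \cdot \frac{161}{3} = \frac{32039}{3}$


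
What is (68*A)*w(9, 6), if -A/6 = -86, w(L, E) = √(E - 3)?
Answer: 35088*√3 ≈ 60774.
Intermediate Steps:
w(L, E) = √(-3 + E)
A = 516 (A = -6*(-86) = 516)
(68*A)*w(9, 6) = (68*516)*√(-3 + 6) = 35088*√3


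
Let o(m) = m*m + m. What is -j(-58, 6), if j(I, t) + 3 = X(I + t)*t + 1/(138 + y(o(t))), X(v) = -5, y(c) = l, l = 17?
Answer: 5114/155 ≈ 32.994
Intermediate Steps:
o(m) = m + m**2 (o(m) = m**2 + m = m + m**2)
y(c) = 17
j(I, t) = -464/155 - 5*t (j(I, t) = -3 + (-5*t + 1/(138 + 17)) = -3 + (-5*t + 1/155) = -3 + (1/155 - 5*t) = -464/155 - 5*t)
-j(-58, 6) = -(-464/155 - 5*6) = -(-464/155 - 30) = -1*(-5114/155) = 5114/155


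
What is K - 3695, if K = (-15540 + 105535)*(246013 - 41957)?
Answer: 18364016025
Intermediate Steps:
K = 18364019720 (K = 89995*204056 = 18364019720)
K - 3695 = 18364019720 - 3695 = 18364016025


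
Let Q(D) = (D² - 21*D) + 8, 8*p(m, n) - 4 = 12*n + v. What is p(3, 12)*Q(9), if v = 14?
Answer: -2025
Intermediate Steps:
p(m, n) = 9/4 + 3*n/2 (p(m, n) = ½ + (12*n + 14)/8 = ½ + (14 + 12*n)/8 = ½ + (7/4 + 3*n/2) = 9/4 + 3*n/2)
Q(D) = 8 + D² - 21*D
p(3, 12)*Q(9) = (9/4 + (3/2)*12)*(8 + 9² - 21*9) = (9/4 + 18)*(8 + 81 - 189) = (81/4)*(-100) = -2025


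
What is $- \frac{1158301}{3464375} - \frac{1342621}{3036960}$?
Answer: $- \frac{1633811286367}{2104233660000} \approx -0.77644$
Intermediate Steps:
$- \frac{1158301}{3464375} - \frac{1342621}{3036960} = - \frac{1633811286367}{2104233660000}$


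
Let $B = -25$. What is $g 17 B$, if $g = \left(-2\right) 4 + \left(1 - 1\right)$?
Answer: $3400$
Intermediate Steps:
$g = -8$ ($g = -8 + \left(1 - 1\right) = -8 + 0 = -8$)
$g 17 B = \left(-8\right) 17 \left(-25\right) = \left(-136\right) \left(-25\right) = 3400$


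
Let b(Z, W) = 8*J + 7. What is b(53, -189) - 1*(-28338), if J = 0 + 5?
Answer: 28385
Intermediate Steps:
J = 5
b(Z, W) = 47 (b(Z, W) = 8*5 + 7 = 40 + 7 = 47)
b(53, -189) - 1*(-28338) = 47 - 1*(-28338) = 47 + 28338 = 28385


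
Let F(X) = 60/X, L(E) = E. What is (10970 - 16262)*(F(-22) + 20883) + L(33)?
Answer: -1215482073/11 ≈ -1.1050e+8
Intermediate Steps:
(10970 - 16262)*(F(-22) + 20883) + L(33) = (10970 - 16262)*(60/(-22) + 20883) + 33 = -5292*(60*(-1/22) + 20883) + 33 = -5292*(-30/11 + 20883) + 33 = -5292*229683/11 + 33 = -1215482436/11 + 33 = -1215482073/11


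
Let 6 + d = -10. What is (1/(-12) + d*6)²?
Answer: 1329409/144 ≈ 9232.0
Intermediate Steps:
d = -16 (d = -6 - 10 = -16)
(1/(-12) + d*6)² = (1/(-12) - 16*6)² = (-1/12 - 96)² = (-1153/12)² = 1329409/144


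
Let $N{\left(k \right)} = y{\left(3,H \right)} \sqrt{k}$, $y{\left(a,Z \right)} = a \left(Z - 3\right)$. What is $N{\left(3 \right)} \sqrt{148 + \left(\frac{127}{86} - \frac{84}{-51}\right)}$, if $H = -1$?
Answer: $- \frac{6 \sqrt{969055998}}{731} \approx -255.51$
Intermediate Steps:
$y{\left(a,Z \right)} = a \left(-3 + Z\right)$
$N{\left(k \right)} = - 12 \sqrt{k}$ ($N{\left(k \right)} = 3 \left(-3 - 1\right) \sqrt{k} = 3 \left(-4\right) \sqrt{k} = - 12 \sqrt{k}$)
$N{\left(3 \right)} \sqrt{148 + \left(\frac{127}{86} - \frac{84}{-51}\right)} = - 12 \sqrt{3} \sqrt{148 + \left(\frac{127}{86} - \frac{84}{-51}\right)} = - 12 \sqrt{3} \sqrt{148 + \left(127 \cdot \frac{1}{86} - - \frac{28}{17}\right)} = - 12 \sqrt{3} \sqrt{148 + \left(\frac{127}{86} + \frac{28}{17}\right)} = - 12 \sqrt{3} \sqrt{148 + \frac{4567}{1462}} = - 12 \sqrt{3} \sqrt{\frac{220943}{1462}} = - 12 \sqrt{3} \frac{\sqrt{323018666}}{1462} = - \frac{6 \sqrt{969055998}}{731}$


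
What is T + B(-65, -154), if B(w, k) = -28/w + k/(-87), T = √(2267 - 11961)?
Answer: 12446/5655 + I*√9694 ≈ 2.2009 + 98.458*I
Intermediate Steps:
T = I*√9694 (T = √(-9694) = I*√9694 ≈ 98.458*I)
B(w, k) = -28/w - k/87 (B(w, k) = -28/w + k*(-1/87) = -28/w - k/87)
T + B(-65, -154) = I*√9694 + (-28/(-65) - 1/87*(-154)) = I*√9694 + (-28*(-1/65) + 154/87) = I*√9694 + (28/65 + 154/87) = I*√9694 + 12446/5655 = 12446/5655 + I*√9694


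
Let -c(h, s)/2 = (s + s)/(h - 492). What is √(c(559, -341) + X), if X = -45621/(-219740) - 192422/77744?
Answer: √92580223985496435301210/71537016220 ≈ 4.2533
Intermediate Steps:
c(h, s) = -4*s/(-492 + h) (c(h, s) = -2*(s + s)/(h - 492) = -2*2*s/(-492 + h) = -4*s/(-492 + h))
X = -4842006407/2135433320 (X = -45621*(-1/219740) - 192422*1/77744 = 45621/219740 - 96211/38872 = -4842006407/2135433320 ≈ -2.2675)
√(c(559, -341) + X) = √(-4*(-341)/(-492 + 559) - 4842006407/2135433320) = √(-4*(-341)/67 - 4842006407/2135433320) = √(-4*(-341)*1/67 - 4842006407/2135433320) = √(1364/67 - 4842006407/2135433320) = √(2588316619211/143074032440) = √92580223985496435301210/71537016220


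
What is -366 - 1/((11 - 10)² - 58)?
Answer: -20861/57 ≈ -365.98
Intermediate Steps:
-366 - 1/((11 - 10)² - 58) = -366 - 1/(1² - 58) = -366 - 1/(1 - 58) = -366 - 1/(-57) = -366 - 1*(-1/57) = -366 + 1/57 = -20861/57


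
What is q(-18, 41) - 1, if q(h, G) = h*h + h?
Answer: 305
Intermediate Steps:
q(h, G) = h + h² (q(h, G) = h² + h = h + h²)
q(-18, 41) - 1 = -18*(1 - 18) - 1 = -18*(-17) - 1 = 306 - 1 = 305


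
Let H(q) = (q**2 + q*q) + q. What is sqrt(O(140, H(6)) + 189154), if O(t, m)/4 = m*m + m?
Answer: sqrt(213802) ≈ 462.39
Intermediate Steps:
H(q) = q + 2*q**2 (H(q) = (q**2 + q**2) + q = 2*q**2 + q = q + 2*q**2)
O(t, m) = 4*m + 4*m**2 (O(t, m) = 4*(m*m + m) = 4*(m**2 + m) = 4*(m + m**2) = 4*m + 4*m**2)
sqrt(O(140, H(6)) + 189154) = sqrt(4*(6*(1 + 2*6))*(1 + 6*(1 + 2*6)) + 189154) = sqrt(4*(6*(1 + 12))*(1 + 6*(1 + 12)) + 189154) = sqrt(4*(6*13)*(1 + 6*13) + 189154) = sqrt(4*78*(1 + 78) + 189154) = sqrt(4*78*79 + 189154) = sqrt(24648 + 189154) = sqrt(213802)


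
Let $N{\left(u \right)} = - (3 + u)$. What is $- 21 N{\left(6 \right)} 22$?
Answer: $4158$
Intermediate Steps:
$N{\left(u \right)} = -3 - u$
$- 21 N{\left(6 \right)} 22 = - 21 \left(-3 - 6\right) 22 = \left(-21\right) \left(-9\right) 22 = 189 \cdot 22 = 4158$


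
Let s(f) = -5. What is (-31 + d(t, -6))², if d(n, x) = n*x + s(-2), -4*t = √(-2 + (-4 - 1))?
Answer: 5121/4 - 108*I*√7 ≈ 1280.3 - 285.74*I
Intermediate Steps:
t = -I*√7/4 (t = -√(-2 + (-4 - 1))/4 = -√(-2 - 5)/4 = -I*√7/4 ≈ -0.66144*I)
d(n, x) = -5 + n*x (d(n, x) = n*x - 5 = -5 + n*x)
(-31 + d(t, -6))² = (-31 + (-5 - I*√7/4*(-6)))² = (-31 + (-5 + 3*I*√7/2))² = (-36 + 3*I*√7/2)²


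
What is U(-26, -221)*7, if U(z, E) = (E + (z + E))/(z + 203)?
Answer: -1092/59 ≈ -18.508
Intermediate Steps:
U(z, E) = (z + 2*E)/(203 + z) (U(z, E) = (E + (E + z))/(203 + z) = (z + 2*E)/(203 + z))
U(-26, -221)*7 = ((-26 + 2*(-221))/(203 - 26))*7 = ((-26 - 442)/177)*7 = ((1/177)*(-468))*7 = -156/59*7 = -1092/59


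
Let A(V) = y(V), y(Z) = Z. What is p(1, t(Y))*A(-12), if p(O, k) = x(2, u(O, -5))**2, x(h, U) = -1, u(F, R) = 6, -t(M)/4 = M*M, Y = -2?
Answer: -12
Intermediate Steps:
t(M) = -4*M**2 (t(M) = -4*M*M = -4*M**2)
p(O, k) = 1 (p(O, k) = (-1)**2 = 1)
A(V) = V
p(1, t(Y))*A(-12) = 1*(-12) = -12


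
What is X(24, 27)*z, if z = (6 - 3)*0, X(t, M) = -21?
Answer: 0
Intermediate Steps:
z = 0 (z = 3*0 = 0)
X(24, 27)*z = -21*0 = 0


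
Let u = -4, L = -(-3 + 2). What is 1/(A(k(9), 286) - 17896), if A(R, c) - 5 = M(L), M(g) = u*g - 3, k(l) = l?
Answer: -1/17898 ≈ -5.5872e-5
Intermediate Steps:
L = 1 (L = -1*(-1) = 1)
M(g) = -3 - 4*g (M(g) = -4*g - 3 = -3 - 4*g)
A(R, c) = -2 (A(R, c) = 5 + (-3 - 4*1) = 5 + (-3 - 4) = 5 - 7 = -2)
1/(A(k(9), 286) - 17896) = 1/(-2 - 17896) = 1/(-17898) = -1/17898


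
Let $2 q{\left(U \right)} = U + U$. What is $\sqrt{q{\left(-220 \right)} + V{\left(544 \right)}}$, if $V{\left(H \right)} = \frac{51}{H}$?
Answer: $\frac{i \sqrt{14074}}{8} \approx 14.829 i$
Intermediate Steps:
$q{\left(U \right)} = U$ ($q{\left(U \right)} = \frac{U + U}{2} = \frac{2 U}{2} = U$)
$\sqrt{q{\left(-220 \right)} + V{\left(544 \right)}} = \sqrt{-220 + \frac{51}{544}} = \sqrt{-220 + 51 \cdot \frac{1}{544}} = \sqrt{-220 + \frac{3}{32}} = \sqrt{- \frac{7037}{32}} = \frac{i \sqrt{14074}}{8}$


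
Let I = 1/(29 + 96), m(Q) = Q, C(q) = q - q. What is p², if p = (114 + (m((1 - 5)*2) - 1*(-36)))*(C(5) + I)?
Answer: 20164/15625 ≈ 1.2905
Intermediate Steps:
C(q) = 0
I = 1/125 ≈ 0.0080000
p = 142/125 (p = (114 + ((1 - 5)*2 - 1*(-36)))*(0 + 1/125) = (114 + (-4*2 + 36))*(1/125) = (114 + (-8 + 36))*(1/125) = (114 + 28)*(1/125) = 142*(1/125) = 142/125 ≈ 1.1360)
p² = (142/125)² = 20164/15625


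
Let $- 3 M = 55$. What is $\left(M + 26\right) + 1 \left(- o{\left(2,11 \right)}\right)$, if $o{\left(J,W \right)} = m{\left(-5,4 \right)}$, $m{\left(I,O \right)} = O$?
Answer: $\frac{11}{3} \approx 3.6667$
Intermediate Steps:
$M = - \frac{55}{3}$ ($M = \left(- \frac{1}{3}\right) 55 = - \frac{55}{3} \approx -18.333$)
$o{\left(J,W \right)} = 4$
$\left(M + 26\right) + 1 \left(- o{\left(2,11 \right)}\right) = \left(- \frac{55}{3} + 26\right) + 1 \left(\left(-1\right) 4\right) = \frac{23}{3} + 1 \left(-4\right) = \frac{23}{3} - 4 = \frac{11}{3}$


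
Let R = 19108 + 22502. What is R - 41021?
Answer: 589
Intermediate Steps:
R = 41610
R - 41021 = 41610 - 41021 = 589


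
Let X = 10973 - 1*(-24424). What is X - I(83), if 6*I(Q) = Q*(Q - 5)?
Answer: 34318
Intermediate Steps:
I(Q) = Q*(-5 + Q)/6 (I(Q) = (Q*(Q - 5))/6 = (Q*(-5 + Q))/6 = Q*(-5 + Q)/6)
X = 35397 (X = 10973 + 24424 = 35397)
X - I(83) = 35397 - 83*(-5 + 83)/6 = 35397 - 83*78/6 = 35397 - 1*1079 = 35397 - 1079 = 34318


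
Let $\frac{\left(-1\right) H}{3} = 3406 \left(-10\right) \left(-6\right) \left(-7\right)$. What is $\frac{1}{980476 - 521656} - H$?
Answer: $- \frac{1969053559199}{458820} \approx -4.2916 \cdot 10^{6}$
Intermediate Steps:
$H = 4291560$ ($H = - 3 \cdot 3406 \left(-10\right) \left(-6\right) \left(-7\right) = - 3 \cdot 3406 \cdot 60 \left(-7\right) = - 3 \cdot 3406 \left(-420\right) = \left(-3\right) \left(-1430520\right) = 4291560$)
$\frac{1}{980476 - 521656} - H = \frac{1}{980476 - 521656} - 4291560 = \frac{1}{458820} - 4291560 = - \frac{1969053559199}{458820}$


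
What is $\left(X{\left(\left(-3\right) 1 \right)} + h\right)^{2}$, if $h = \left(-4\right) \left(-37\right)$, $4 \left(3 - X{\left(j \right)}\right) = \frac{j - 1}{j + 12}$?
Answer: $\frac{1849600}{81} \approx 22835.0$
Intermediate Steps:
$X{\left(j \right)} = 3 - \frac{-1 + j}{4 \left(12 + j\right)}$ ($X{\left(j \right)} = 3 - \frac{\left(j - 1\right) \frac{1}{j + 12}}{4} = 3 - \frac{\left(-1 + j\right) \frac{1}{12 + j}}{4} = 3 - \frac{\frac{1}{12 + j} \left(-1 + j\right)}{4} = 3 - \frac{-1 + j}{4 \left(12 + j\right)}$)
$h = 148$
$\left(X{\left(\left(-3\right) 1 \right)} + h\right)^{2} = \left(\frac{145 + 11 \left(\left(-3\right) 1\right)}{4 \left(12 - 3\right)} + 148\right)^{2} = \left(\frac{145 + 11 \left(-3\right)}{4 \left(12 - 3\right)} + 148\right)^{2} = \left(\frac{145 - 33}{4 \cdot 9} + 148\right)^{2} = \left(\frac{1}{4} \cdot \frac{1}{9} \cdot 112 + 148\right)^{2} = \left(\frac{28}{9} + 148\right)^{2} = \left(\frac{1360}{9}\right)^{2} = \frac{1849600}{81}$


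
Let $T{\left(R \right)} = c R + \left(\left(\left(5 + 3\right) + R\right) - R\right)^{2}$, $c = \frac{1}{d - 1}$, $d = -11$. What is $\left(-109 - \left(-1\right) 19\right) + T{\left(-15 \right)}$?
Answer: $- \frac{99}{4} \approx -24.75$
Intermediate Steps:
$c = - \frac{1}{12}$ ($c = \frac{1}{-11 - 1} = \frac{1}{-12} = - \frac{1}{12} \approx -0.083333$)
$T{\left(R \right)} = 64 - \frac{R}{12}$ ($T{\left(R \right)} = - \frac{R}{12} + \left(\left(\left(5 + 3\right) + R\right) - R\right)^{2} = - \frac{R}{12} + \left(\left(8 + R\right) - R\right)^{2} = - \frac{R}{12} + 8^{2} = - \frac{R}{12} + 64 = 64 - \frac{R}{12}$)
$\left(-109 - \left(-1\right) 19\right) + T{\left(-15 \right)} = \left(-109 - \left(-1\right) 19\right) + \left(64 - - \frac{5}{4}\right) = \left(-109 - -19\right) + \left(64 + \frac{5}{4}\right) = \left(-109 + 19\right) + \frac{261}{4} = -90 + \frac{261}{4} = - \frac{99}{4}$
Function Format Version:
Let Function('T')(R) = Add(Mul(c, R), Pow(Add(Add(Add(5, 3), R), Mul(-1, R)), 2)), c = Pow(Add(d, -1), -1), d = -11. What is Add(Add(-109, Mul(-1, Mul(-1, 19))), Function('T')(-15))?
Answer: Rational(-99, 4) ≈ -24.750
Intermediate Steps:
c = Rational(-1, 12) (c = Pow(Add(-11, -1), -1) = Pow(-12, -1) = Rational(-1, 12) ≈ -0.083333)
Function('T')(R) = Add(64, Mul(Rational(-1, 12), R)) (Function('T')(R) = Add(Mul(Rational(-1, 12), R), Pow(Add(Add(Add(5, 3), R), Mul(-1, R)), 2)) = Add(Mul(Rational(-1, 12), R), Pow(Add(Add(8, R), Mul(-1, R)), 2)) = Add(Mul(Rational(-1, 12), R), Pow(8, 2)) = Add(Mul(Rational(-1, 12), R), 64) = Add(64, Mul(Rational(-1, 12), R)))
Add(Add(-109, Mul(-1, Mul(-1, 19))), Function('T')(-15)) = Add(Add(-109, Mul(-1, Mul(-1, 19))), Add(64, Mul(Rational(-1, 12), -15))) = Add(Add(-109, Mul(-1, -19)), Add(64, Rational(5, 4))) = Add(Add(-109, 19), Rational(261, 4)) = Add(-90, Rational(261, 4)) = Rational(-99, 4)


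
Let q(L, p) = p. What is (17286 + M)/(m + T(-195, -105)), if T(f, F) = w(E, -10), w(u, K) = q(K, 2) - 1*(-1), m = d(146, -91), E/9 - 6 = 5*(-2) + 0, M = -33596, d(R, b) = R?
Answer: -16310/149 ≈ -109.46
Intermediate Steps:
E = -36 (E = 54 + 9*(5*(-2) + 0) = 54 + 9*(-10 + 0) = 54 + 9*(-10) = 54 - 90 = -36)
m = 146
w(u, K) = 3 (w(u, K) = 2 - 1*(-1) = 2 + 1 = 3)
T(f, F) = 3
(17286 + M)/(m + T(-195, -105)) = (17286 - 33596)/(146 + 3) = -16310/149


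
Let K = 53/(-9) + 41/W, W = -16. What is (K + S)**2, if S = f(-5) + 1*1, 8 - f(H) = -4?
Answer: 429025/20736 ≈ 20.690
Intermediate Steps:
f(H) = 12 (f(H) = 8 - 1*(-4) = 8 + 4 = 12)
S = 13 (S = 12 + 1*1 = 12 + 1 = 13)
K = -1217/144 (K = 53/(-9) + 41/(-16) = 53*(-1/9) + 41*(-1/16) = -53/9 - 41/16 = -1217/144 ≈ -8.4514)
(K + S)**2 = (-1217/144 + 13)**2 = (655/144)**2 = 429025/20736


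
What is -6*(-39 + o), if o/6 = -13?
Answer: 702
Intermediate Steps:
o = -78 (o = 6*(-13) = -78)
-6*(-39 + o) = -6*(-39 - 78) = -6*(-117) = 702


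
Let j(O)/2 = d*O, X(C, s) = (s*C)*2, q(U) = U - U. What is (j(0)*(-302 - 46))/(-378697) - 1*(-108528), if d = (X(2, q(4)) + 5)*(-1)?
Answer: 108528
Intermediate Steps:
q(U) = 0
X(C, s) = 2*C*s (X(C, s) = (C*s)*2 = 2*C*s)
d = -5 (d = (2*2*0 + 5)*(-1) = (0 + 5)*(-1) = 5*(-1) = -5)
j(O) = -10*O (j(O) = 2*(-5*O) = -10*O)
(j(0)*(-302 - 46))/(-378697) - 1*(-108528) = ((-10*0)*(-302 - 46))/(-378697) - 1*(-108528) = (0*(-348))*(-1/378697) + 108528 = 0*(-1/378697) + 108528 = 0 + 108528 = 108528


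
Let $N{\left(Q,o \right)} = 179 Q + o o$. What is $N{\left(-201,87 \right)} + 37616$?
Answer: $9206$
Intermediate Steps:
$N{\left(Q,o \right)} = o^{2} + 179 Q$ ($N{\left(Q,o \right)} = 179 Q + o^{2} = o^{2} + 179 Q$)
$N{\left(-201,87 \right)} + 37616 = \left(87^{2} + 179 \left(-201\right)\right) + 37616 = \left(7569 - 35979\right) + 37616 = -28410 + 37616 = 9206$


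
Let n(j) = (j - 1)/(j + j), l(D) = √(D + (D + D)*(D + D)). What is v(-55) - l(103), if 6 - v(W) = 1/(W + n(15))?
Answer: 4923/818 - √42539 ≈ -200.23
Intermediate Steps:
l(D) = √(D + 4*D²) (l(D) = √(D + (2*D)*(2*D)) = √(D + 4*D²))
n(j) = (-1 + j)/(2*j) (n(j) = (-1 + j)/((2*j)) = (-1 + j)*(1/(2*j)) = (-1 + j)/(2*j))
v(W) = 6 - 1/(7/15 + W) (v(W) = 6 - 1/(W + (½)*(-1 + 15)/15) = 6 - 1/(W + (½)*(1/15)*14) = 6 - 1/(W + 7/15) = 6 - 1/(7/15 + W))
v(-55) - l(103) = 9*(3 + 10*(-55))/(7 + 15*(-55)) - √(103*(1 + 4*103)) = 9*(3 - 550)/(7 - 825) - √(103*(1 + 412)) = 9*(-547)/(-818) - √(103*413) = 9*(-1/818)*(-547) - √42539 = 4923/818 - √42539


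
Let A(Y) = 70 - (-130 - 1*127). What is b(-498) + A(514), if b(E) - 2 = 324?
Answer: 653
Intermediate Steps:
A(Y) = 327 (A(Y) = 70 - (-130 - 127) = 70 - 1*(-257) = 70 + 257 = 327)
b(E) = 326 (b(E) = 2 + 324 = 326)
b(-498) + A(514) = 326 + 327 = 653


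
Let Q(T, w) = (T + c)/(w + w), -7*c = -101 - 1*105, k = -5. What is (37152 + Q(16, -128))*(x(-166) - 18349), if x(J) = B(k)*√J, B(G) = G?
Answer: -610802117517/896 - 166440165*I*√166/896 ≈ -6.817e+8 - 2.3933e+6*I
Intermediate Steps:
x(J) = -5*√J
c = 206/7 (c = -(-101 - 1*105)/7 = -(-101 - 105)/7 = -⅐*(-206) = 206/7 ≈ 29.429)
Q(T, w) = (206/7 + T)/(2*w) (Q(T, w) = (T + 206/7)/(w + w) = (206/7 + T)/((2*w)) = (206/7 + T)*(1/(2*w)) = (206/7 + T)/(2*w))
(37152 + Q(16, -128))*(x(-166) - 18349) = (37152 + (1/14)*(206 + 7*16)/(-128))*(-5*I*√166 - 18349) = (37152 + (1/14)*(-1/128)*(206 + 112))*(-5*I*√166 - 18349) = (37152 + (1/14)*(-1/128)*318)*(-5*I*√166 - 18349) = (37152 - 159/896)*(-18349 - 5*I*√166) = 33288033*(-18349 - 5*I*√166)/896 = -610802117517/896 - 166440165*I*√166/896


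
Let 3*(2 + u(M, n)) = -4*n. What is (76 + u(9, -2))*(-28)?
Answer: -6440/3 ≈ -2146.7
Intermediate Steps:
u(M, n) = -2 - 4*n/3 (u(M, n) = -2 + (-4*n)/3 = -2 - 4*n/3)
(76 + u(9, -2))*(-28) = (76 + (-2 - 4/3*(-2)))*(-28) = (76 + (-2 + 8/3))*(-28) = (76 + 2/3)*(-28) = (230/3)*(-28) = -6440/3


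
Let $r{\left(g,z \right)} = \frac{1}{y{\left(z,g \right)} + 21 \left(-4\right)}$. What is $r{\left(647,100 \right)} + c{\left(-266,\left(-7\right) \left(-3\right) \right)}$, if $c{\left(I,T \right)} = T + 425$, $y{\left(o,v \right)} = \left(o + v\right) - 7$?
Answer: $\frac{292577}{656} \approx 446.0$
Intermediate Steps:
$y{\left(o,v \right)} = -7 + o + v$
$c{\left(I,T \right)} = 425 + T$
$r{\left(g,z \right)} = \frac{1}{-91 + g + z}$ ($r{\left(g,z \right)} = \frac{1}{\left(-7 + z + g\right) + 21 \left(-4\right)} = \frac{1}{\left(-7 + g + z\right) - 84} = \frac{1}{-91 + g + z}$)
$r{\left(647,100 \right)} + c{\left(-266,\left(-7\right) \left(-3\right) \right)} = \frac{1}{-91 + 647 + 100} + \left(425 - -21\right) = \frac{1}{656} + \left(425 + 21\right) = \frac{1}{656} + 446 = \frac{292577}{656}$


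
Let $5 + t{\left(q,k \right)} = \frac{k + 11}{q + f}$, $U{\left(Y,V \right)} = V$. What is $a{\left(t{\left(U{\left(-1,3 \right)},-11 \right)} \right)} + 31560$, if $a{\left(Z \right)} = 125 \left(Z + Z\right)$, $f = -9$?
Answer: $30310$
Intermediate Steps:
$t{\left(q,k \right)} = -5 + \frac{11 + k}{-9 + q}$ ($t{\left(q,k \right)} = -5 + \frac{k + 11}{q - 9} = -5 + \frac{11 + k}{-9 + q}$)
$a{\left(Z \right)} = 250 Z$ ($a{\left(Z \right)} = 125 \cdot 2 Z = 250 Z$)
$a{\left(t{\left(U{\left(-1,3 \right)},-11 \right)} \right)} + 31560 = 250 \frac{56 - 11 - 15}{-9 + 3} + 31560 = 250 \frac{56 - 11 - 15}{-6} + 31560 = 250 \left(\left(- \frac{1}{6}\right) 30\right) + 31560 = 250 \left(-5\right) + 31560 = -1250 + 31560 = 30310$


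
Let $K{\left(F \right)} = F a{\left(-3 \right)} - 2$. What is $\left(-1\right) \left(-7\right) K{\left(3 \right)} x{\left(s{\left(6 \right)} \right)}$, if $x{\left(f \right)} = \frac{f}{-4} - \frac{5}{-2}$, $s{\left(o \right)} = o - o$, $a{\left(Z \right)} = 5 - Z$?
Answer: $385$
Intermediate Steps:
$s{\left(o \right)} = 0$
$x{\left(f \right)} = \frac{5}{2} - \frac{f}{4}$ ($x{\left(f \right)} = f \left(- \frac{1}{4}\right) - - \frac{5}{2} = - \frac{f}{4} + \frac{5}{2} = \frac{5}{2} - \frac{f}{4}$)
$K{\left(F \right)} = -2 + 8 F$ ($K{\left(F \right)} = F \left(5 - -3\right) - 2 = F \left(5 + 3\right) - 2 = F 8 - 2 = 8 F - 2 = -2 + 8 F$)
$\left(-1\right) \left(-7\right) K{\left(3 \right)} x{\left(s{\left(6 \right)} \right)} = \left(-1\right) \left(-7\right) \left(-2 + 8 \cdot 3\right) \left(\frac{5}{2} - 0\right) = 7 \left(-2 + 24\right) \left(\frac{5}{2} + 0\right) = 7 \cdot 22 \cdot \frac{5}{2} = 154 \cdot \frac{5}{2} = 385$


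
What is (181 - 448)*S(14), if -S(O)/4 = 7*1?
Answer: 7476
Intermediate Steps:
S(O) = -28
(181 - 448)*S(14) = (181 - 448)*(-28) = -267*(-28) = 7476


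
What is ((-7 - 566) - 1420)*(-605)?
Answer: 1205765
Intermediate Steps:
((-7 - 566) - 1420)*(-605) = (-573 - 1420)*(-605) = -1993*(-605) = 1205765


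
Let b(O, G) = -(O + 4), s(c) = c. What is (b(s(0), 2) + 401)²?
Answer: 157609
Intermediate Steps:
b(O, G) = -4 - O (b(O, G) = -(4 + O) = -4 - O)
(b(s(0), 2) + 401)² = ((-4 - 1*0) + 401)² = ((-4 + 0) + 401)² = (-4 + 401)² = 397² = 157609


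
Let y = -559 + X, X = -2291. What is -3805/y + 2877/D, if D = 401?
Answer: 1945051/228570 ≈ 8.5096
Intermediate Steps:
y = -2850 (y = -559 - 2291 = -2850)
-3805/y + 2877/D = -3805/(-2850) + 2877/401 = -3805*(-1/2850) + 2877*(1/401) = 761/570 + 2877/401 = 1945051/228570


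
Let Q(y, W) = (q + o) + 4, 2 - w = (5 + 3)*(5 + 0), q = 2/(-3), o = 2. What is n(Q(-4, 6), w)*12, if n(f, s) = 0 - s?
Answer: 456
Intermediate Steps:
q = -⅔ (q = 2*(-⅓) = -⅔ ≈ -0.66667)
w = -38 (w = 2 - (5 + 3)*(5 + 0) = 2 - 8*5 = 2 - 1*40 = 2 - 40 = -38)
Q(y, W) = 16/3 (Q(y, W) = (-⅔ + 2) + 4 = 4/3 + 4 = 16/3)
n(f, s) = -s
n(Q(-4, 6), w)*12 = -1*(-38)*12 = 38*12 = 456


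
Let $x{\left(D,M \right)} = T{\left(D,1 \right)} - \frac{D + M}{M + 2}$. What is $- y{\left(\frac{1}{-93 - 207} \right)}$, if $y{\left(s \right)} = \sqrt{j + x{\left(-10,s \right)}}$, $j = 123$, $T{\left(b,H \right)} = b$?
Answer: $- \frac{188 \sqrt{1198}}{599} \approx -10.863$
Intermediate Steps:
$x{\left(D,M \right)} = D - \frac{D + M}{2 + M}$ ($x{\left(D,M \right)} = D - \frac{D + M}{M + 2} = D - \frac{D + M}{2 + M}$)
$y{\left(s \right)} = \sqrt{123 + \frac{-10 - 11 s}{2 + s}}$ ($y{\left(s \right)} = \sqrt{123 + \frac{-10 - s - 10 s}{2 + s}} = \sqrt{123 + \frac{-10 - 11 s}{2 + s}}$)
$- y{\left(\frac{1}{-93 - 207} \right)} = - 2 \sqrt{\frac{59 + \frac{28}{-93 - 207}}{2 + \frac{1}{-93 - 207}}} = - 2 \sqrt{\frac{59 + \frac{28}{-300}}{2 + \frac{1}{-300}}} = - 2 \sqrt{\frac{59 + 28 \left(- \frac{1}{300}\right)}{2 - \frac{1}{300}}} = - 2 \sqrt{\frac{59 - \frac{7}{75}}{\frac{599}{300}}} = - 2 \sqrt{\frac{300}{599} \cdot \frac{4418}{75}} = - 2 \sqrt{\frac{17672}{599}} = - 2 \frac{94 \sqrt{1198}}{599} = - \frac{188 \sqrt{1198}}{599}$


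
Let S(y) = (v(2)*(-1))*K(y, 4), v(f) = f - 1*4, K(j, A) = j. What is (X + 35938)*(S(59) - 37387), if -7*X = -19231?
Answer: -10092333393/7 ≈ -1.4418e+9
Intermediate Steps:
X = 19231/7 (X = -⅐*(-19231) = 19231/7 ≈ 2747.3)
v(f) = -4 + f (v(f) = f - 4 = -4 + f)
S(y) = 2*y (S(y) = ((-4 + 2)*(-1))*y = (-2*(-1))*y = 2*y)
(X + 35938)*(S(59) - 37387) = (19231/7 + 35938)*(2*59 - 37387) = 270797*(118 - 37387)/7 = (270797/7)*(-37269) = -10092333393/7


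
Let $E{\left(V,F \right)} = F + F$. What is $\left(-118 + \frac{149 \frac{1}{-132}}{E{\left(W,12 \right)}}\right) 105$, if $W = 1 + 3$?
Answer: $- \frac{13089055}{1056} \approx -12395.0$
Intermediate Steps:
$W = 4$
$E{\left(V,F \right)} = 2 F$
$\left(-118 + \frac{149 \frac{1}{-132}}{E{\left(W,12 \right)}}\right) 105 = \left(-118 + \frac{149 \frac{1}{-132}}{2 \cdot 12}\right) 105 = \left(-118 + \frac{149 \left(- \frac{1}{132}\right)}{24}\right) 105 = \left(-118 - \frac{149}{3168}\right) 105 = \left(- \frac{373973}{3168}\right) 105 = - \frac{13089055}{1056}$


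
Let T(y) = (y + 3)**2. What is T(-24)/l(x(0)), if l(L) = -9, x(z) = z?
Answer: -49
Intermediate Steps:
T(y) = (3 + y)**2
T(-24)/l(x(0)) = (3 - 24)**2/(-9) = (-21)**2*(-1/9) = 441*(-1/9) = -49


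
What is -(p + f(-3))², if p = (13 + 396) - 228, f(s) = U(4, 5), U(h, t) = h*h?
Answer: -38809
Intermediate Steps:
U(h, t) = h²
f(s) = 16 (f(s) = 4² = 16)
p = 181 (p = 409 - 228 = 181)
-(p + f(-3))² = -(181 + 16)² = -1*197² = -1*38809 = -38809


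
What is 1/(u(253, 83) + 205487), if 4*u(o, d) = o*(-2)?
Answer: 2/410721 ≈ 4.8695e-6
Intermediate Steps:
u(o, d) = -o/2 (u(o, d) = (o*(-2))/4 = (-2*o)/4 = -o/2)
1/(u(253, 83) + 205487) = 1/(-½*253 + 205487) = 1/(-253/2 + 205487) = 1/(410721/2) = 2/410721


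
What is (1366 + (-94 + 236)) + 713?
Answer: 2221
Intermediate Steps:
(1366 + (-94 + 236)) + 713 = (1366 + 142) + 713 = 1508 + 713 = 2221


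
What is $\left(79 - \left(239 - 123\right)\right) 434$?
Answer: $-16058$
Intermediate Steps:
$\left(79 - \left(239 - 123\right)\right) 434 = \left(79 - 116\right) 434 = \left(-37\right) 434 = -16058$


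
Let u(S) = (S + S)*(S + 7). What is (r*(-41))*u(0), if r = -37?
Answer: 0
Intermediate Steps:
u(S) = 2*S*(7 + S) (u(S) = (2*S)*(7 + S) = 2*S*(7 + S))
(r*(-41))*u(0) = (-37*(-41))*(2*0*(7 + 0)) = 1517*(2*0*7) = 1517*0 = 0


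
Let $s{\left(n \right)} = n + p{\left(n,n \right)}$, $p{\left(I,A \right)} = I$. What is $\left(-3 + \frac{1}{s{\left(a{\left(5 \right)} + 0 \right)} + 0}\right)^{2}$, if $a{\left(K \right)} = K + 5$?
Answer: $\frac{3481}{400} \approx 8.7025$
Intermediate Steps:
$a{\left(K \right)} = 5 + K$
$s{\left(n \right)} = 2 n$ ($s{\left(n \right)} = n + n = 2 n$)
$\left(-3 + \frac{1}{s{\left(a{\left(5 \right)} + 0 \right)} + 0}\right)^{2} = \left(-3 + \frac{1}{2 \left(\left(5 + 5\right) + 0\right) + 0}\right)^{2} = \left(-3 + \frac{1}{2 \left(10 + 0\right) + 0}\right)^{2} = \left(-3 + \frac{1}{2 \cdot 10 + 0}\right)^{2} = \left(-3 + \frac{1}{20 + 0}\right)^{2} = \left(-3 + \frac{1}{20}\right)^{2} = \left(- \frac{59}{20}\right)^{2} = \frac{3481}{400}$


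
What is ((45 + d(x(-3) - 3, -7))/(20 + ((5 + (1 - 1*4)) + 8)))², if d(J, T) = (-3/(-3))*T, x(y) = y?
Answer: 361/225 ≈ 1.6044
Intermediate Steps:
d(J, T) = T (d(J, T) = (-3*(-⅓))*T = 1*T = T)
((45 + d(x(-3) - 3, -7))/(20 + ((5 + (1 - 1*4)) + 8)))² = ((45 - 7)/(20 + ((5 + (1 - 1*4)) + 8)))² = (38/(20 + ((5 + (1 - 4)) + 8)))² = (38/(20 + ((5 - 3) + 8)))² = (38/(20 + (2 + 8)))² = (38/(20 + 10))² = (38/30)² = (38*(1/30))² = (19/15)² = 361/225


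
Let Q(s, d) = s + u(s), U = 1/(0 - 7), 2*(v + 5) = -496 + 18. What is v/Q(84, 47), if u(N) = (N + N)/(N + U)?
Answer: -35807/12621 ≈ -2.8371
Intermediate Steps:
v = -244 (v = -5 + (-496 + 18)/2 = -5 + (½)*(-478) = -5 - 239 = -244)
U = -⅐ (U = 1/(-7) = -⅐ ≈ -0.14286)
u(N) = 2*N/(-⅐ + N) (u(N) = (N + N)/(N - ⅐) = (2*N)/(-⅐ + N) = 2*N/(-⅐ + N))
Q(s, d) = s + 14*s/(-1 + 7*s)
v/Q(84, 47) = -244*(-1 + 7*84)/(84*(13 + 7*84)) = -244*(-1 + 588)/(84*(13 + 588)) = -244/(84*601/587) = -244/(84*(1/587)*601) = -244/50484/587 = -244*587/50484 = -35807/12621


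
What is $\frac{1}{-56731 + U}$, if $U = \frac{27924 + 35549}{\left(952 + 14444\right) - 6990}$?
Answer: $- \frac{8406}{476817313} \approx -1.7629 \cdot 10^{-5}$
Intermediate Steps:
$U = \frac{63473}{8406}$ ($U = \frac{63473}{15396 - 6990} = \frac{63473}{8406} \approx 7.5509$)
$\frac{1}{-56731 + U} = \frac{1}{-56731 + \frac{63473}{8406}} = \frac{1}{- \frac{476817313}{8406}} = - \frac{8406}{476817313}$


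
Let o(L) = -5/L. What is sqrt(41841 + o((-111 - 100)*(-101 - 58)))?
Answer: 2*sqrt(11773381636374)/33549 ≈ 204.55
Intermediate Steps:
o(L) = -5/L
sqrt(41841 + o((-111 - 100)*(-101 - 58))) = sqrt(41841 - 5*1/((-111 - 100)*(-101 - 58))) = sqrt(41841 - 5/((-211*(-159)))) = sqrt(41841 - 5/33549) = sqrt(1403723704/33549) = 2*sqrt(11773381636374)/33549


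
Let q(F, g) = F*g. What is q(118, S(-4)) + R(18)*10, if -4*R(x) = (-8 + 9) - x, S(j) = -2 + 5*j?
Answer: -5107/2 ≈ -2553.5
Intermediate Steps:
R(x) = -¼ + x/4 (R(x) = -((-8 + 9) - x)/4 = -(1 - x)/4 = -¼ + x/4)
q(118, S(-4)) + R(18)*10 = 118*(-2 + 5*(-4)) + (-¼ + (¼)*18)*10 = 118*(-2 - 20) + (-¼ + 9/2)*10 = 118*(-22) + (17/4)*10 = -2596 + 85/2 = -5107/2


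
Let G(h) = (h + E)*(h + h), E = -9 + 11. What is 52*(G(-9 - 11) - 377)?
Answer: 17836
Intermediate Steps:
E = 2
G(h) = 2*h*(2 + h) (G(h) = (h + 2)*(h + h) = (2 + h)*(2*h) = 2*h*(2 + h))
52*(G(-9 - 11) - 377) = 52*(2*(-9 - 11)*(2 + (-9 - 11)) - 377) = 52*(2*(-20)*(2 - 20) - 377) = 52*(2*(-20)*(-18) - 377) = 52*(720 - 377) = 52*343 = 17836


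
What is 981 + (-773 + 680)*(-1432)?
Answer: 134157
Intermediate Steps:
981 + (-773 + 680)*(-1432) = 981 - 93*(-1432) = 981 + 133176 = 134157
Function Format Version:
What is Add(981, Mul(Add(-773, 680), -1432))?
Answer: 134157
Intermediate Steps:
Add(981, Mul(Add(-773, 680), -1432)) = Add(981, Mul(-93, -1432)) = Add(981, 133176) = 134157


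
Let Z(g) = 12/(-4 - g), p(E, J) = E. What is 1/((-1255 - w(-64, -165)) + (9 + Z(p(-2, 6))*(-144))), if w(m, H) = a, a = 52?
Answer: -1/434 ≈ -0.0023041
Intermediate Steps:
w(m, H) = 52
1/((-1255 - w(-64, -165)) + (9 + Z(p(-2, 6))*(-144))) = 1/((-1255 - 1*52) + (9 - 12/(4 - 2)*(-144))) = 1/((-1255 - 52) + (9 - 12/2*(-144))) = 1/(-1307 + (9 - 12*½*(-144))) = 1/(-1307 + (9 - 6*(-144))) = 1/(-1307 + (9 + 864)) = 1/(-1307 + 873) = 1/(-434) = -1/434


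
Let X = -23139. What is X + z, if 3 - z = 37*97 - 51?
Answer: -26674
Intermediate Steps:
z = -3535 (z = 3 - (37*97 - 51) = 3 - (3589 - 51) = 3 - 1*3538 = 3 - 3538 = -3535)
X + z = -23139 - 3535 = -26674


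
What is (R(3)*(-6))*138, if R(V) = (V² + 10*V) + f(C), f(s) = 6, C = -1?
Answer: -37260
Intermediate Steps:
R(V) = 6 + V² + 10*V (R(V) = (V² + 10*V) + 6 = 6 + V² + 10*V)
(R(3)*(-6))*138 = ((6 + 3² + 10*3)*(-6))*138 = ((6 + 9 + 30)*(-6))*138 = (45*(-6))*138 = -270*138 = -37260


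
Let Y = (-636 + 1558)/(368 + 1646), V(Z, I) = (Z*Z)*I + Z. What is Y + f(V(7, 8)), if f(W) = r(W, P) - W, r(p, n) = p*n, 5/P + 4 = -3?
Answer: -688327/1007 ≈ -683.54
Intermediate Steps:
P = -5/7 (P = 5/(-4 - 3) = 5/(-7) = 5*(-⅐) = -5/7 ≈ -0.71429)
V(Z, I) = Z + I*Z² (V(Z, I) = Z²*I + Z = I*Z² + Z = Z + I*Z²)
r(p, n) = n*p
f(W) = -12*W/7 (f(W) = -5*W/7 - W = -12*W/7)
Y = 461/1007 (Y = 922/2014 = 922*(1/2014) = 461/1007 ≈ 0.45780)
Y + f(V(7, 8)) = 461/1007 - 12*(1 + 8*7) = 461/1007 - 12*(1 + 56) = 461/1007 - 12*57 = 461/1007 - 12/7*399 = 461/1007 - 684 = -688327/1007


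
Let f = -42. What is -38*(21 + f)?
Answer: 798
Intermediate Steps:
-38*(21 + f) = -38*(21 - 42) = -38*(-21) = 798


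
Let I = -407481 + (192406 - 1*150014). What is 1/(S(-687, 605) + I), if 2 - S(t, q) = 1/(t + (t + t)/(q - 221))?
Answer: -44197/16135750075 ≈ -2.7391e-6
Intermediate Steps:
I = -365089 (I = -407481 + (192406 - 150014) = -407481 + 42392 = -365089)
S(t, q) = 2 - 1/(t + 2*t/(-221 + q)) (S(t, q) = 2 - 1/(t + (t + t)/(q - 221)) = 2 - 1/(t + (2*t)/(-221 + q)) = 2 - 1/(t + 2*t/(-221 + q)))
1/(S(-687, 605) + I) = 1/((221 - 1*605 - 438*(-687) + 2*605*(-687))/((-687)*(-219 + 605)) - 365089) = 1/(-1/687*(221 - 605 + 300906 - 831270)/386 - 365089) = 1/(-1/687*1/386*(-530748) - 365089) = 1/(88458/44197 - 365089) = 1/(-16135750075/44197) = -44197/16135750075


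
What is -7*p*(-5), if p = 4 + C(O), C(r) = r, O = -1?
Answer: 105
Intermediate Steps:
p = 3 (p = 4 - 1 = 3)
-7*p*(-5) = -7*3*(-5) = -21*(-5) = 105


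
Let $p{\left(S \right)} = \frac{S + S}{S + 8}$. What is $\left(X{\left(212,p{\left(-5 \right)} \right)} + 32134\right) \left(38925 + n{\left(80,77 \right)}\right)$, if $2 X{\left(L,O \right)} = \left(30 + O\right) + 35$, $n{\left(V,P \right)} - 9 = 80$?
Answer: $\frac{3764636423}{3} \approx 1.2549 \cdot 10^{9}$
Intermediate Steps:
$p{\left(S \right)} = \frac{2 S}{8 + S}$
$n{\left(V,P \right)} = 89$ ($n{\left(V,P \right)} = 9 + 80 = 89$)
$X{\left(L,O \right)} = \frac{65}{2} + \frac{O}{2}$ ($X{\left(L,O \right)} = \frac{\left(30 + O\right) + 35}{2} = \frac{65 + O}{2} = \frac{65}{2} + \frac{O}{2}$)
$\left(X{\left(212,p{\left(-5 \right)} \right)} + 32134\right) \left(38925 + n{\left(80,77 \right)}\right) = \left(\left(\frac{65}{2} + \frac{2 \left(-5\right) \frac{1}{8 - 5}}{2}\right) + 32134\right) \left(38925 + 89\right) = \left(\left(\frac{65}{2} + \frac{2 \left(-5\right) \frac{1}{3}}{2}\right) + 32134\right) 39014 = \left(\left(\frac{65}{2} + \frac{1}{2} \left(- \frac{10}{3}\right)\right) + 32134\right) 39014 = \left(\left(\frac{65}{2} - \frac{5}{3}\right) + 32134\right) 39014 = \left(\frac{185}{6} + 32134\right) 39014 = \frac{192989}{6} \cdot 39014 = \frac{3764636423}{3}$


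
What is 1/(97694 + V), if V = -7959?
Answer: 1/89735 ≈ 1.1144e-5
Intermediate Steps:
1/(97694 + V) = 1/(97694 - 7959) = 1/89735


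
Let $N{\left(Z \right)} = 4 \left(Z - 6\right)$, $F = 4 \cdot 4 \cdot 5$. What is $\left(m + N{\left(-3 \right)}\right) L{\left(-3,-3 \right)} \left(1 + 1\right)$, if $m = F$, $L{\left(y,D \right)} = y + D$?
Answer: $-528$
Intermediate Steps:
$F = 80$ ($F = 16 \cdot 5 = 80$)
$L{\left(y,D \right)} = D + y$
$m = 80$
$N{\left(Z \right)} = -24 + 4 Z$ ($N{\left(Z \right)} = 4 \left(-6 + Z\right) = -24 + 4 Z$)
$\left(m + N{\left(-3 \right)}\right) L{\left(-3,-3 \right)} \left(1 + 1\right) = \left(80 + \left(-24 + 4 \left(-3\right)\right)\right) \left(-3 - 3\right) \left(1 + 1\right) = \left(80 - 36\right) \left(\left(-6\right) 2\right) = \left(80 - 36\right) \left(-12\right) = 44 \left(-12\right) = -528$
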